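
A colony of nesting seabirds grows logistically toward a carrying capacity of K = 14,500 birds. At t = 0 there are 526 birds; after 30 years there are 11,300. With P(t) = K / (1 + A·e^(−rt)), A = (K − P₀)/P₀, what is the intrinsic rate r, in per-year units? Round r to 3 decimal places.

A = (14500 − 526)/526 = 26.56654
11300 = 14500/(1 + 26.56654·e^(−r·30)) → e^(−30r) = (1.28319 − 1)/26.56654 = 0.010659
r = −ln(0.010659)/30 = 4.5413/30

r ≈ 0.151 per year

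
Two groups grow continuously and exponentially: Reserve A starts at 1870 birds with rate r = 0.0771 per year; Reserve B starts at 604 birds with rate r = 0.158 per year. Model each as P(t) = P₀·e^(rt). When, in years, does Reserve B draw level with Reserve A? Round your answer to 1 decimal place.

1870·e^(0.0771t) = 604·e^(0.158t)
1870/604 = e^((0.158 − 0.0771)t) → ln(3.09603) = 0.0809·t
t = 1.13012 / 0.0809

t ≈ 14.0 years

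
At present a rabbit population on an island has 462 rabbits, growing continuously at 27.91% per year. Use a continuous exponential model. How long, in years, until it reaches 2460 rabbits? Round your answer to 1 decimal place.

t ≈ 6.0 years

2460 = 462 · e^(0.2791·t)
t = ln(2460/462) / 0.2791 = ln(5.32468) / 0.2791 = 1.67235 / 0.2791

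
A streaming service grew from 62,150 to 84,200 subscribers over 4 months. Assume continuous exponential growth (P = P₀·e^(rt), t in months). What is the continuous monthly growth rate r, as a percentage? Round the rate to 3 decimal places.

84200 = 62150 · e^(r·4)
e^(4r) = 84200/62150 = 1.35479
r = ln(1.35479) / 4 = 0.30364 / 4

r ≈ 7.591% per month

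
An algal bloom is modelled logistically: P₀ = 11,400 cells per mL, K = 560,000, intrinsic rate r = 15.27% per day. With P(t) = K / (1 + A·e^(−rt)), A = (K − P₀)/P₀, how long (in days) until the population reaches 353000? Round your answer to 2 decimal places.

t ≈ 28.86 days

A = (560000 − 11400)/11400 = 48.12281
353000 = 560000/(1 + 48.12281·e^(−0.1527t)) → 1 + 48.12281·e^(−0.1527t) = 1.5864
e^(−0.1527t) = 0.012186 → t = ln(82.0645)/0.1527 = 4.40751/0.1527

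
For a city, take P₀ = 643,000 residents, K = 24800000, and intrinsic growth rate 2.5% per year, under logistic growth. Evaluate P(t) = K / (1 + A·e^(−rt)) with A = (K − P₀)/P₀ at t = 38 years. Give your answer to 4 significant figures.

A = (24800000 − 643000)/643000 = 37.56921
P(38) = 24800000 / (1 + 37.56921·e^(−0.025·38)) = 24800000 / (1 + 37.56921·0.386741)
= 24800000 / 15.52955 ≈ 1596955.12

≈ 1,597,000 residents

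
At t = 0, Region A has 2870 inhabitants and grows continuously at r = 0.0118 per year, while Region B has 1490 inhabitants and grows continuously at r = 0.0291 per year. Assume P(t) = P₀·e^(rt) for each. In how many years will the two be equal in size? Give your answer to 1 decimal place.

2870·e^(0.0118t) = 1490·e^(0.0291t)
2870/1490 = e^((0.0291 − 0.0118)t) → ln(1.92617) = 0.0173·t
t = 0.65554 / 0.0173

t ≈ 37.9 years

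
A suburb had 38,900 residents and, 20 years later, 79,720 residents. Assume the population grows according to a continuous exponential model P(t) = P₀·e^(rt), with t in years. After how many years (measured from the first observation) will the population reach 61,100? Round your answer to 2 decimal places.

t ≈ 12.59 years

r = ln(79720/38900) / 20 ≈ 0.035876 per year
t = ln(61100/38900) / r = 0.45152 / 0.035876 ≈ 12.585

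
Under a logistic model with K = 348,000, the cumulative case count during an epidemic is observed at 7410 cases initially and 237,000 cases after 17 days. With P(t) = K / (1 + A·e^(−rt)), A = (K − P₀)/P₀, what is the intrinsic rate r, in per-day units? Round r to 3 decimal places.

A = (348000 − 7410)/7410 = 45.96356
237000 = 348000/(1 + 45.96356·e^(−r·17)) → e^(−17r) = (1.46835 − 1)/45.96356 = 0.01019
r = −ln(0.01019)/17 = 4.58638/17

r ≈ 0.270 per day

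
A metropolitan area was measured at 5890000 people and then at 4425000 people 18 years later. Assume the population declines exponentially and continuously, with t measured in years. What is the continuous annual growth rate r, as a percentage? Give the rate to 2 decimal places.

r ≈ -1.59% per year

4425000 = 5890000 · e^(r·18)
e^(18r) = 4425000/5890000 = 0.75127
r = ln(0.75127) / 18 = -0.28599 / 18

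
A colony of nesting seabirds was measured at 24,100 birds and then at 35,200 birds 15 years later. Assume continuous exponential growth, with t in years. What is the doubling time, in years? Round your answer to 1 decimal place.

doubling time ≈ 27.4 years

r = ln(35200/24100) / 15 = ln(1.46058) / 15 ≈ 0.025256 per year
doubling time = ln 2 / |r| = 0.69315 / 0.025256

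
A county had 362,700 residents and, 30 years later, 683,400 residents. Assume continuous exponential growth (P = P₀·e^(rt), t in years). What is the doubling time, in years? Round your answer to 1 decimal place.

doubling time ≈ 32.8 years

r = ln(683400/362700) / 30 = ln(1.8842) / 30 ≈ 0.021117 per year
doubling time = ln 2 / |r| = 0.69315 / 0.021117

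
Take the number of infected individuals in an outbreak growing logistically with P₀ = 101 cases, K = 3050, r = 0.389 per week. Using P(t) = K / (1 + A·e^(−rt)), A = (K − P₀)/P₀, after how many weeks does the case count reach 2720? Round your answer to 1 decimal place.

t ≈ 14.1 weeks

A = (3050 − 101)/101 = 29.19802
2720 = 3050/(1 + 29.19802·e^(−0.389t)) → 1 + 29.19802·e^(−0.389t) = 1.12132
e^(−0.389t) = 0.004155 → t = ln(240.66247)/0.389 = 5.4834/0.389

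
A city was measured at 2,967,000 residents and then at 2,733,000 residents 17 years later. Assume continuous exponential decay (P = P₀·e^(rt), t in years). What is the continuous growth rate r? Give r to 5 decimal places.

2733000 = 2967000 · e^(r·17)
e^(17r) = 2733000/2967000 = 0.92113
r = ln(0.92113) / 17 = -0.08215 / 17

r ≈ -0.00483 per year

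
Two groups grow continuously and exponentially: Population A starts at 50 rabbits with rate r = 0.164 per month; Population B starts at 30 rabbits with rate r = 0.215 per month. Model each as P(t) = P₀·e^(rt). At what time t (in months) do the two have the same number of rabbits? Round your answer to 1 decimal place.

50·e^(0.164t) = 30·e^(0.215t)
50/30 = e^((0.215 − 0.164)t) → ln(1.66667) = 0.051·t
t = 0.51083 / 0.051

t ≈ 10.0 months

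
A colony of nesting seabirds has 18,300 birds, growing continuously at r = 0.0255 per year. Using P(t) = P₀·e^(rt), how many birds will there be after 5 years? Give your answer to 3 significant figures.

≈ 20,800 birds

P(5) = 18300 · e^(0.0255·5) = 18300 · e^(0.1275)
= 18300 · 1.13598 ≈ 20788.52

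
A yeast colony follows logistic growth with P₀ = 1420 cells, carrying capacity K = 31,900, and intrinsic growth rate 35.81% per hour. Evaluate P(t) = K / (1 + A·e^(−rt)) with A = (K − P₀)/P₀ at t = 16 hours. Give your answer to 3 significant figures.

≈ 29,800 cells

A = (31900 − 1420)/1420 = 21.46479
P(16) = 31900 / (1 + 21.46479·e^(−0.3581·16)) = 31900 / (1 + 21.46479·0.003248)
= 31900 / 1.06973 ≈ 29820.73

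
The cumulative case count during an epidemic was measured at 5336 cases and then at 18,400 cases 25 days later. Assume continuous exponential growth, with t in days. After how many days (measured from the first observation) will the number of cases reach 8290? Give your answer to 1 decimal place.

t ≈ 8.9 days

r = ln(18400/5336) / 25 ≈ 0.049515 per day
t = ln(8290/5336) / r = 0.44057 / 0.049515 ≈ 8.898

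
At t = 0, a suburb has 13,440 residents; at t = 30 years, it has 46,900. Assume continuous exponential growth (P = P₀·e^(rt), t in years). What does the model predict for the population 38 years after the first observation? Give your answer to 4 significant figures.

r = ln(46900/13440) / 30 ≈ 0.041659 per year
P(38) = 13440 · e^(0.041659·38) = 13440 · 4.86982 ≈ 65450.42

≈ 65,450 residents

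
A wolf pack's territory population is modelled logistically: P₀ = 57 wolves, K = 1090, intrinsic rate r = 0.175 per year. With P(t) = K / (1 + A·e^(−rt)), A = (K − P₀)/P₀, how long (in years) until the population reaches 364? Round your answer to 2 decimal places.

A = (1090 − 57)/57 = 18.12281
364 = 1090/(1 + 18.12281·e^(−0.175t)) → 1 + 18.12281·e^(−0.175t) = 2.99451
e^(−0.175t) = 0.110055 → t = ln(9.08637)/0.175 = 2.20678/0.175

t ≈ 12.61 years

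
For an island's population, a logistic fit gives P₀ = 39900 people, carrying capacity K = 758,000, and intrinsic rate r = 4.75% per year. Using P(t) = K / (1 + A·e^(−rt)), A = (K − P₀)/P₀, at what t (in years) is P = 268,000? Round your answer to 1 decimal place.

t ≈ 48.1 years

A = (758000 − 39900)/39900 = 17.99749
268000 = 758000/(1 + 17.99749·e^(−0.0475t)) → 1 + 17.99749·e^(−0.0475t) = 2.82836
e^(−0.0475t) = 0.10159 → t = ln(9.84353)/0.0475 = 2.28681/0.0475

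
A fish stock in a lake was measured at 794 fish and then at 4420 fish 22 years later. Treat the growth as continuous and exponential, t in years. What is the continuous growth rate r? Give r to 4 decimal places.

r ≈ 0.0780 per year

4420 = 794 · e^(r·22)
e^(22r) = 4420/794 = 5.56675
r = ln(5.56675) / 22 = 1.71681 / 22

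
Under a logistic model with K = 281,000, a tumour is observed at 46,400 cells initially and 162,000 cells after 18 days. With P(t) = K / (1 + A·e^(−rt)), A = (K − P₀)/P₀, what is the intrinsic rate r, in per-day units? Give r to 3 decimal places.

r ≈ 0.107 per day

A = (281000 − 46400)/46400 = 5.05603
162000 = 281000/(1 + 5.05603·e^(−r·18)) → e^(−18r) = (1.73457 − 1)/5.05603 = 0.145285
r = −ln(0.145285)/18 = 1.92906/18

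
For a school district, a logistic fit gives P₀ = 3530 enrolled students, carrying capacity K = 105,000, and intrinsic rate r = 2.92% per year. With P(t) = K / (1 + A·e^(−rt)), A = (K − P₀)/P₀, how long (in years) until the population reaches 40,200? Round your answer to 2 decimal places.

A = (105000 − 3530)/3530 = 28.74504
40200 = 105000/(1 + 28.74504·e^(−0.0292t)) → 1 + 28.74504·e^(−0.0292t) = 2.61194
e^(−0.0292t) = 0.056077 → t = ln(17.83257)/0.0292 = 2.88103/0.0292

t ≈ 98.67 years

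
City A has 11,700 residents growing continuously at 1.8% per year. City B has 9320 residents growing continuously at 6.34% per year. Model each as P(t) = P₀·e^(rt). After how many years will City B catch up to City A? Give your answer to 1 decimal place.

11700·e^(0.018t) = 9320·e^(0.0634t)
11700/9320 = e^((0.0634 − 0.018)t) → ln(1.25536) = 0.0454·t
t = 0.22743 / 0.0454

t ≈ 5.0 years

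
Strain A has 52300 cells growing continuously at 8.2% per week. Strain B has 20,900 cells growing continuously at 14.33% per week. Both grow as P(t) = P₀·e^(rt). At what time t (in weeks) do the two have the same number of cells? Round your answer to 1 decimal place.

52300·e^(0.082t) = 20900·e^(0.1433t)
52300/20900 = e^((0.1433 − 0.082)t) → ln(2.50239) = 0.0613·t
t = 0.91725 / 0.0613

t ≈ 15.0 weeks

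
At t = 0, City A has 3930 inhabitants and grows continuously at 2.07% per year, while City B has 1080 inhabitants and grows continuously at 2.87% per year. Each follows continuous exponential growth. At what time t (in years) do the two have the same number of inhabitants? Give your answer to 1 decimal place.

3930·e^(0.0207t) = 1080·e^(0.0287t)
3930/1080 = e^((0.0287 − 0.0207)t) → ln(3.63889) = 0.008·t
t = 1.29168 / 0.008

t ≈ 161.5 years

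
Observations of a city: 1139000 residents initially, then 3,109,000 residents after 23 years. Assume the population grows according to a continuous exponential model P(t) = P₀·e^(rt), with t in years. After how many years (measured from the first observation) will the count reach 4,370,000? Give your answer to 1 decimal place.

r = ln(3109000/1139000) / 23 ≈ 0.043659 per year
t = ln(4370000/1139000) / r = 1.34461 / 0.043659 ≈ 30.798

t ≈ 30.8 years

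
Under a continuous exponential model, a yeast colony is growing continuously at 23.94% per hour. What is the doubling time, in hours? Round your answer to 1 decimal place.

doubling time ≈ 2.9 hours

doubling time = ln(2) / |r| = 0.69315 / 0.2394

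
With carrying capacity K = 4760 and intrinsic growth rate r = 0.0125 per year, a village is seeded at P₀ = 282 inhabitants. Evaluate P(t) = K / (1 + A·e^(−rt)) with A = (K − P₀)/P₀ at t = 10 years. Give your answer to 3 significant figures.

≈ 317 inhabitants

A = (4760 − 282)/282 = 15.87943
P(10) = 4760 / (1 + 15.87943·e^(−0.0125·10)) = 4760 / (1 + 15.87943·0.882497)
= 4760 / 15.01355 ≈ 317.05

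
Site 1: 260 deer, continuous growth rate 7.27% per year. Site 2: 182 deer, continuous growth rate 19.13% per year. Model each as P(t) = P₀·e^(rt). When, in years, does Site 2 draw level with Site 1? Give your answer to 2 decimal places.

t ≈ 3.01 years

260·e^(0.0727t) = 182·e^(0.1913t)
260/182 = e^((0.1913 − 0.0727)t) → ln(1.42857) = 0.1186·t
t = 0.35667 / 0.1186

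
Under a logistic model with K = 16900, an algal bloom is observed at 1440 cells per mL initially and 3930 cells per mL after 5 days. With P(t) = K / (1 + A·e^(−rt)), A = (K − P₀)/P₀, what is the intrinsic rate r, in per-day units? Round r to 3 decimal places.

r ≈ 0.236 per day

A = (16900 − 1440)/1440 = 10.73611
3930 = 16900/(1 + 10.73611·e^(−r·5)) → e^(−5r) = (4.30025 − 1)/10.73611 = 0.307398
r = −ln(0.307398)/5 = 1.17961/5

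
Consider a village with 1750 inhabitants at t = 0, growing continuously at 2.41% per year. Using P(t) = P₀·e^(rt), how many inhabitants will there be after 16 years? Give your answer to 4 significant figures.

≈ 2,573 inhabitants

P(16) = 1750 · e^(0.0241·16) = 1750 · e^(0.3856)
= 1750 · 1.4705 ≈ 2573.37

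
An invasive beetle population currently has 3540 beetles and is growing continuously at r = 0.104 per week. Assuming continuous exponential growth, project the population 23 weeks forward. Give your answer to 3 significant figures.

≈ 38,700 beetles

P(23) = 3540 · e^(0.104·23) = 3540 · e^(2.392)
= 3540 · 10.93534 ≈ 38711.11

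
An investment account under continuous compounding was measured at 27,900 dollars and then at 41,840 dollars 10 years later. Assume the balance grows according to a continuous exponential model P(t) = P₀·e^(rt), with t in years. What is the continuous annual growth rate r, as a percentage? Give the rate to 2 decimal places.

41840 = 27900 · e^(r·10)
e^(10r) = 41840/27900 = 1.49964
r = ln(1.49964) / 10 = 0.40523 / 10

r ≈ 4.05% per year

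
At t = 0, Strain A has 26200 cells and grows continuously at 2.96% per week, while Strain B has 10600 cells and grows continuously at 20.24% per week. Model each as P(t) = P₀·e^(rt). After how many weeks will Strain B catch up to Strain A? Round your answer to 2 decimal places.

t ≈ 5.24 weeks

26200·e^(0.0296t) = 10600·e^(0.2024t)
26200/10600 = e^((0.2024 − 0.0296)t) → ln(2.4717) = 0.1728·t
t = 0.90491 / 0.1728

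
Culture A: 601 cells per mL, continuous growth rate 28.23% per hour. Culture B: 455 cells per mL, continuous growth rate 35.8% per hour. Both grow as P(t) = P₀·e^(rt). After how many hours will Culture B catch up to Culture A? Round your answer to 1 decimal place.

601·e^(0.2823t) = 455·e^(0.358t)
601/455 = e^((0.358 − 0.2823)t) → ln(1.32088) = 0.0757·t
t = 0.2783 / 0.0757

t ≈ 3.7 hours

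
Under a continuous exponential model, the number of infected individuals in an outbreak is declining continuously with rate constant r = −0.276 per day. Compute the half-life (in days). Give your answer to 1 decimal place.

half-life ≈ 2.5 days

half-life = ln(2) / |r| = 0.69315 / 0.276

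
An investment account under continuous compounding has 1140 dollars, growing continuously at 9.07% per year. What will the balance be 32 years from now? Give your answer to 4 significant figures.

≈ 20,770 dollars

P(32) = 1140 · e^(0.0907·32) = 1140 · e^(2.9024)
= 1140 · 18.21782 ≈ 20768.31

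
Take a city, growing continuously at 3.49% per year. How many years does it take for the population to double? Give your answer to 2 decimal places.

doubling time ≈ 19.86 years

doubling time = ln(2) / |r| = 0.69315 / 0.0349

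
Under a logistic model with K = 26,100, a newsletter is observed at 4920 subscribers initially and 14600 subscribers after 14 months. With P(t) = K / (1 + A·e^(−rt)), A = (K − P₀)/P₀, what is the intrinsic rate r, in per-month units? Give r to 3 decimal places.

A = (26100 − 4920)/4920 = 4.30488
14600 = 26100/(1 + 4.30488·e^(−r·14)) → e^(−14r) = (1.78767 − 1)/4.30488 = 0.182972
r = −ln(0.182972)/14 = 1.69842/14

r ≈ 0.121 per month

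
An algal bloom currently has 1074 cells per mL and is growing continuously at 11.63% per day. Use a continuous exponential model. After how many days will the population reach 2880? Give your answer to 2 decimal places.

2880 = 1074 · e^(0.1163·t)
t = ln(2880/1074) / 0.1163 = ln(2.68156) / 0.1163 = 0.9864 / 0.1163

t ≈ 8.48 days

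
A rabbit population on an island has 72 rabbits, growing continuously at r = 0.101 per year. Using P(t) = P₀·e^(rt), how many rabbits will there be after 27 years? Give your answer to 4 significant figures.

P(27) = 72 · e^(0.101·27) = 72 · e^(2.727)
= 72 · 15.28696 ≈ 1100.66

≈ 1,101 rabbits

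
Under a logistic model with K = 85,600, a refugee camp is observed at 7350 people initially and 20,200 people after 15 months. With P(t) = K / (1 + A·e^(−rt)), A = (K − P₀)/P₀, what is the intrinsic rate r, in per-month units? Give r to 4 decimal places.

A = (85600 − 7350)/7350 = 10.64626
20200 = 85600/(1 + 10.64626·e^(−r·15)) → e^(−15r) = (4.23762 − 1)/10.64626 = 0.304109
r = −ln(0.304109)/15 = 1.19037/15

r ≈ 0.0794 per month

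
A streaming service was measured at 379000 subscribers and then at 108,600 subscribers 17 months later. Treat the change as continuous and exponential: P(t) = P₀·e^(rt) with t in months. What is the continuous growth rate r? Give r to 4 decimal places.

r ≈ -0.0735 per month

108600 = 379000 · e^(r·17)
e^(17r) = 108600/379000 = 0.28654
r = ln(0.28654) / 17 = -1.24986 / 17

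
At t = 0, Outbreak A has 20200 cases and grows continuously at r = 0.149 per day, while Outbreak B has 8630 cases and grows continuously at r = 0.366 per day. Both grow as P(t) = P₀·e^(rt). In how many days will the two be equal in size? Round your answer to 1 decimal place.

20200·e^(0.149t) = 8630·e^(0.366t)
20200/8630 = e^((0.366 − 0.149)t) → ln(2.34067) = 0.217·t
t = 0.85044 / 0.217

t ≈ 3.9 days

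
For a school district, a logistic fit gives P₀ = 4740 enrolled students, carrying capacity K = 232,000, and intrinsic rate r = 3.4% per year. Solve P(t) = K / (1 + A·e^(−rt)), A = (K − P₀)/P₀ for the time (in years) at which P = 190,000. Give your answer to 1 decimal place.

A = (232000 − 4740)/4740 = 47.94515
190000 = 232000/(1 + 47.94515·e^(−0.034t)) → 1 + 47.94515·e^(−0.034t) = 1.22105
e^(−0.034t) = 0.004611 → t = ln(216.89472)/0.034 = 5.37941/0.034

t ≈ 158.2 years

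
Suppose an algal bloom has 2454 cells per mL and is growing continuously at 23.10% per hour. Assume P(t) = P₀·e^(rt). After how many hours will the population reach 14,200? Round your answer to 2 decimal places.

14200 = 2454 · e^(0.231·t)
t = ln(14200/2454) / 0.231 = ln(5.78647) / 0.231 = 1.75552 / 0.231

t ≈ 7.60 hours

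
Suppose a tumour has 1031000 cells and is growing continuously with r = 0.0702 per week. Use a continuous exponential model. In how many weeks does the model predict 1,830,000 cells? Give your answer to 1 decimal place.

1830000 = 1031000 · e^(0.0702·t)
t = ln(1830000/1031000) / 0.0702 = ln(1.77498) / 0.0702 = 0.57379 / 0.0702

t ≈ 8.2 weeks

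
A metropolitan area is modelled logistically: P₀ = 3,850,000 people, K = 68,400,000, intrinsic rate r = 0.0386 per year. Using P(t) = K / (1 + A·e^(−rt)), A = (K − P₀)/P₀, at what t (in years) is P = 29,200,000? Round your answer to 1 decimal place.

t ≈ 65.4 years

A = (68400000 − 3850000)/3850000 = 16.76623
29200000 = 68400000/(1 + 16.76623·e^(−0.0386t)) → 1 + 16.76623·e^(−0.0386t) = 2.34247
e^(−0.0386t) = 0.08007 → t = ln(12.48913)/0.0386 = 2.52486/0.0386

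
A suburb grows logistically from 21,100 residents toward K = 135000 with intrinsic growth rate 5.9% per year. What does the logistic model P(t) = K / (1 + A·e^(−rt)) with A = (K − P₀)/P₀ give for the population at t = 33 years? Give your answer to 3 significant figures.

A = (135000 − 21100)/21100 = 5.3981
P(33) = 135000 / (1 + 5.3981·e^(−0.059·33)) = 135000 / (1 + 5.3981·0.142702)
= 135000 / 1.77032 ≈ 76257.5

≈ 76,300 residents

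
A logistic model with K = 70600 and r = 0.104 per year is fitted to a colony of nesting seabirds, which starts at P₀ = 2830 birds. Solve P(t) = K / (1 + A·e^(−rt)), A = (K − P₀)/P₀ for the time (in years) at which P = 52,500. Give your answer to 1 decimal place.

t ≈ 40.8 years

A = (70600 − 2830)/2830 = 23.947
52500 = 70600/(1 + 23.947·e^(−0.104t)) → 1 + 23.947·e^(−0.104t) = 1.34476
e^(−0.104t) = 0.014397 → t = ln(69.45952)/0.104 = 4.24074/0.104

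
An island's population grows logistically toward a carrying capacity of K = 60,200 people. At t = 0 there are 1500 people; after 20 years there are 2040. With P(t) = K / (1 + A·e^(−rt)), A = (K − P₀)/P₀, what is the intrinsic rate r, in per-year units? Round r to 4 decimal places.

A = (60200 − 1500)/1500 = 39.13333
2040 = 60200/(1 + 39.13333·e^(−r·20)) → e^(−20r) = (29.5098 − 1)/39.13333 = 0.72853
r = −ln(0.72853)/20 = 0.31673/20

r ≈ 0.0158 per year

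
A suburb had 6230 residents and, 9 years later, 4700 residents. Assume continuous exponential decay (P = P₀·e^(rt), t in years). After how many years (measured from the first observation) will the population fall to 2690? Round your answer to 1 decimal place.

t ≈ 26.8 years

r = ln(4700/6230) / 9 ≈ -0.031313 per year
t = ln(2690/6230) / r = -0.83984 / -0.031313 ≈ 26.821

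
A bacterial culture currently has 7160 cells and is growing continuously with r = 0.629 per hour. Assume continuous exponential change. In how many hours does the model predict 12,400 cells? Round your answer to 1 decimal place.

12400 = 7160 · e^(0.629·t)
t = ln(12400/7160) / 0.629 = ln(1.73184) / 0.629 = 0.54919 / 0.629

t ≈ 0.9 hours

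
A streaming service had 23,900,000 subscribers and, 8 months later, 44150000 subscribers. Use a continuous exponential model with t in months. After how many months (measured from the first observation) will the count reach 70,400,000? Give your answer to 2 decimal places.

r = ln(44150000/23900000) / 8 ≈ 0.076714 per month
t = ln(70400000/23900000) / r = 1.08031 / 0.076714 ≈ 14.082

t ≈ 14.08 months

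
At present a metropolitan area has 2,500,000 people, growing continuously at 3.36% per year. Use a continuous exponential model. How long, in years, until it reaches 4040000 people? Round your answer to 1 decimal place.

4040000 = 2500000 · e^(0.0336·t)
t = ln(4040000/2500000) / 0.0336 = ln(1.616) / 0.0336 = 0.47995 / 0.0336

t ≈ 14.3 years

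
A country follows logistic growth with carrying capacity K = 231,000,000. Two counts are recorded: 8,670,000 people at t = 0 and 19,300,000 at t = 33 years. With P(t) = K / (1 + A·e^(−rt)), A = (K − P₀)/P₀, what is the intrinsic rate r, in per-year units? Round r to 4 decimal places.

r ≈ 0.0257 per year

A = (231000000 − 8670000)/8670000 = 25.6436
19300000 = 231000000/(1 + 25.6436·e^(−r·33)) → e^(−33r) = (11.96891 − 1)/25.6436 = 0.427745
r = −ln(0.427745)/33 = 0.84923/33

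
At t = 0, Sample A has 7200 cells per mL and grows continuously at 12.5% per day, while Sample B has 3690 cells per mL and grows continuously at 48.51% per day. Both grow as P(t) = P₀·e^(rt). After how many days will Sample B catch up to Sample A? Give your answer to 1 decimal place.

t ≈ 1.9 days

7200·e^(0.125t) = 3690·e^(0.4851t)
7200/3690 = e^((0.4851 − 0.125)t) → ln(1.95122) = 0.3601·t
t = 0.66845 / 0.3601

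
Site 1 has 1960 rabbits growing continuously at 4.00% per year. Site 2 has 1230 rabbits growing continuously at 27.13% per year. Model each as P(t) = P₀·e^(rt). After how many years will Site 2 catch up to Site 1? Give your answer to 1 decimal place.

1960·e^(0.04t) = 1230·e^(0.2713t)
1960/1230 = e^((0.2713 − 0.04)t) → ln(1.5935) = 0.2313·t
t = 0.46593 / 0.2313

t ≈ 2.0 years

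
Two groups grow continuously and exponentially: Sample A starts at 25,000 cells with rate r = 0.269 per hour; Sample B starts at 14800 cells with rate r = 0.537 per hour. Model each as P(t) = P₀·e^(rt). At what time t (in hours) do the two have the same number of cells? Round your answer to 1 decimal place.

25000·e^(0.269t) = 14800·e^(0.537t)
25000/14800 = e^((0.537 − 0.269)t) → ln(1.68919) = 0.268·t
t = 0.52425 / 0.268

t ≈ 2.0 hours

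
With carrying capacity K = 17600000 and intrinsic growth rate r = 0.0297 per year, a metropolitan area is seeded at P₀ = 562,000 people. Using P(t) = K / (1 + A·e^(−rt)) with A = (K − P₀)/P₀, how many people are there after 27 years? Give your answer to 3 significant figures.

≈ 1,210,000 people

A = (17600000 − 562000)/562000 = 30.31673
P(27) = 17600000 / (1 + 30.31673·e^(−0.0297·27)) = 17600000 / (1 + 30.31673·0.448476)
= 17600000 / 14.59633 ≈ 1205782.92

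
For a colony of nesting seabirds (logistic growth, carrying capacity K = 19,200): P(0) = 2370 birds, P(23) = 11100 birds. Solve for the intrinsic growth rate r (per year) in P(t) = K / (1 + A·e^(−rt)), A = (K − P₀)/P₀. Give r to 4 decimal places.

r ≈ 0.0989 per year

A = (19200 − 2370)/2370 = 7.10127
11100 = 19200/(1 + 7.10127·e^(−r·23)) → e^(−23r) = (1.72973 − 1)/7.10127 = 0.102761
r = −ln(0.102761)/23 = 2.27535/23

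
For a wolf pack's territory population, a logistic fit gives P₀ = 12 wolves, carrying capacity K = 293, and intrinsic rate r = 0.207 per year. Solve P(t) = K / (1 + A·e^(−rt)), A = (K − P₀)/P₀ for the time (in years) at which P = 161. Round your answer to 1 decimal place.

A = (293 − 12)/12 = 23.41667
161 = 293/(1 + 23.41667·e^(−0.207t)) → 1 + 23.41667·e^(−0.207t) = 1.81988
e^(−0.207t) = 0.035012 → t = ln(28.56124)/0.207 = 3.35205/0.207

t ≈ 16.2 years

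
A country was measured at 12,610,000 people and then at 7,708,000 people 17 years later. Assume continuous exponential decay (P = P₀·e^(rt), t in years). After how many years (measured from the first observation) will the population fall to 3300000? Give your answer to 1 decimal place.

r = ln(7708000/12610000) / 17 ≈ -0.028955 per year
t = ln(3300000/12610000) / r = -1.34057 / -0.028955 ≈ 46.299

t ≈ 46.3 years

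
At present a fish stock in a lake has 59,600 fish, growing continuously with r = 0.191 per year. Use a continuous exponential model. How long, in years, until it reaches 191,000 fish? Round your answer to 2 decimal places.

t ≈ 6.10 years

191000 = 59600 · e^(0.191·t)
t = ln(191000/59600) / 0.191 = ln(3.2047) / 0.191 = 1.16462 / 0.191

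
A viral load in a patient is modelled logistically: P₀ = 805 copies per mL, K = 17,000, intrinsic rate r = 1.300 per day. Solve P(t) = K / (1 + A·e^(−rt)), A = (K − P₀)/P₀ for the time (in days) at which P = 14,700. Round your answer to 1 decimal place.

A = (17000 − 805)/805 = 20.11801
14700 = 17000/(1 + 20.11801·e^(−1.3t)) → 1 + 20.11801·e^(−1.3t) = 1.15646
e^(−1.3t) = 0.007777 → t = ln(128.58034)/1.3 = 4.85655/1.3

t ≈ 3.7 days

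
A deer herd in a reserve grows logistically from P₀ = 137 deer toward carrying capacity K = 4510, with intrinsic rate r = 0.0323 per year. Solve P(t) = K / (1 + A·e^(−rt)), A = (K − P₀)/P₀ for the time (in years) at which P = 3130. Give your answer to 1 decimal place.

A = (4510 − 137)/137 = 31.91971
3130 = 4510/(1 + 31.91971·e^(−0.0323t)) → 1 + 31.91971·e^(−0.0323t) = 1.44089
e^(−0.0323t) = 0.013813 → t = ln(72.3976)/0.0323 = 4.28217/0.0323

t ≈ 132.6 years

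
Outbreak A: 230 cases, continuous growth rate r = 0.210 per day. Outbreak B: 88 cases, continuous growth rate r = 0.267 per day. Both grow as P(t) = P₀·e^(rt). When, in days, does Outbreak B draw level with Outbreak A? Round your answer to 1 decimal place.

230·e^(0.21t) = 88·e^(0.267t)
230/88 = e^((0.267 − 0.21)t) → ln(2.61364) = 0.057·t
t = 0.96074 / 0.057

t ≈ 16.9 days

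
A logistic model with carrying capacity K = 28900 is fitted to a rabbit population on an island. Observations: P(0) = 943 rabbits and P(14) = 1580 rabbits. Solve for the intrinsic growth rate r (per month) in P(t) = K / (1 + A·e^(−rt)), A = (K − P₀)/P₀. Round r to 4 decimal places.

A = (28900 − 943)/943 = 29.64687
1580 = 28900/(1 + 29.64687·e^(−r·14)) → e^(−14r) = (18.29114 − 1)/29.64687 = 0.583237
r = −ln(0.583237)/14 = 0.53916/14

r ≈ 0.0385 per month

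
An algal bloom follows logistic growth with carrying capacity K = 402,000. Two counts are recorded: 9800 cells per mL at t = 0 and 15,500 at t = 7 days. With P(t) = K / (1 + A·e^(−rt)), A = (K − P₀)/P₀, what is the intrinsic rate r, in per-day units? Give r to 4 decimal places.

r ≈ 0.0676 per day

A = (402000 − 9800)/9800 = 40.02041
15500 = 402000/(1 + 40.02041·e^(−r·7)) → e^(−7r) = (25.93548 − 1)/40.02041 = 0.623069
r = −ln(0.623069)/7 = 0.4731/7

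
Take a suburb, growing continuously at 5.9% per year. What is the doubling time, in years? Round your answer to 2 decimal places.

doubling time ≈ 11.75 years

doubling time = ln(2) / |r| = 0.69315 / 0.059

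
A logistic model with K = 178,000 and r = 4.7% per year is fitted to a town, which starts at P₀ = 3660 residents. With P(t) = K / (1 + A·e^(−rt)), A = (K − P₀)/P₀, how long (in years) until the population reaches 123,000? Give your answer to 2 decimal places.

t ≈ 99.33 years

A = (178000 − 3660)/3660 = 47.63388
123000 = 178000/(1 + 47.63388·e^(−0.047t)) → 1 + 47.63388·e^(−0.047t) = 1.44715
e^(−0.047t) = 0.009387 → t = ln(106.52668)/0.047 = 4.6684/0.047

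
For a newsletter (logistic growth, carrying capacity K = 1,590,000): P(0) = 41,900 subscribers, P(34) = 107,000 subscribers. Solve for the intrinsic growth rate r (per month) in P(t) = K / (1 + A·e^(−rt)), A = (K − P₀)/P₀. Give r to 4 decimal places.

A = (1590000 − 41900)/41900 = 36.94749
107000 = 1590000/(1 + 36.94749·e^(−r·34)) → e^(−34r) = (14.85981 − 1)/36.94749 = 0.375122
r = −ln(0.375122)/34 = 0.9805/34

r ≈ 0.0288 per month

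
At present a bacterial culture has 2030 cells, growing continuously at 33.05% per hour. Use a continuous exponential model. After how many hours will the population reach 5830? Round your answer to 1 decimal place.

5830 = 2030 · e^(0.3305·t)
t = ln(5830/2030) / 0.3305 = ln(2.87192) / 0.3305 = 1.05498 / 0.3305

t ≈ 3.2 hours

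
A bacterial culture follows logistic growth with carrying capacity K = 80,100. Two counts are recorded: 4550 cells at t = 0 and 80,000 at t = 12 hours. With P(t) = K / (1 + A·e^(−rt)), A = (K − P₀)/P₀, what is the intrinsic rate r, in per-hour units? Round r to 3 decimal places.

r ≈ 0.791 per hour

A = (80100 − 4550)/4550 = 16.6044
80000 = 80100/(1 + 16.6044·e^(−r·12)) → e^(−12r) = (1.00125 − 1)/16.6044 = 0.000075
r = −ln(0.000075)/12 = 9.49428/12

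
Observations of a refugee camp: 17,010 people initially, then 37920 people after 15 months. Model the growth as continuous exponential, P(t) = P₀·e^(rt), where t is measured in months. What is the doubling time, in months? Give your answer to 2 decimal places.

doubling time ≈ 12.97 months

r = ln(37920/17010) / 15 = ln(2.22928) / 15 ≈ 0.053445 per month
doubling time = ln 2 / |r| = 0.69315 / 0.053445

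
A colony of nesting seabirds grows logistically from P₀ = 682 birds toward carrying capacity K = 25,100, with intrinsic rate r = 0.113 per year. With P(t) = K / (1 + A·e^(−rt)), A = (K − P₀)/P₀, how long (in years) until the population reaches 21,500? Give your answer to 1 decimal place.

t ≈ 47.5 years

A = (25100 − 682)/682 = 35.80352
21500 = 25100/(1 + 35.80352·e^(−0.113t)) → 1 + 35.80352·e^(−0.113t) = 1.16744
e^(−0.113t) = 0.004677 → t = ln(213.82657)/0.113 = 5.36517/0.113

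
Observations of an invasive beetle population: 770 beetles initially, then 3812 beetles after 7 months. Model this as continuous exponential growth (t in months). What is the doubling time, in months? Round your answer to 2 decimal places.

doubling time ≈ 3.03 months

r = ln(3812/770) / 7 = ln(4.95065) / 7 ≈ 0.228503 per month
doubling time = ln 2 / |r| = 0.69315 / 0.228503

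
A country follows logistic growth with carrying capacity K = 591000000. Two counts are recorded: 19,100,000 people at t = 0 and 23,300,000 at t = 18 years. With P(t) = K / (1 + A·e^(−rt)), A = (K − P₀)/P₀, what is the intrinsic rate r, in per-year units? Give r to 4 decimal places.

r ≈ 0.0115 per year

A = (591000000 − 19100000)/19100000 = 29.94241
23300000 = 591000000/(1 + 29.94241·e^(−r·18)) → e^(−18r) = (25.36481 − 1)/29.94241 = 0.813722
r = −ln(0.813722)/18 = 0.20614/18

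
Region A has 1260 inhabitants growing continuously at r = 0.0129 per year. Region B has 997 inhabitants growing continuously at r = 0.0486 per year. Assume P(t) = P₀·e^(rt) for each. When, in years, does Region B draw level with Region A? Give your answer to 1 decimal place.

t ≈ 6.6 years

1260·e^(0.0129t) = 997·e^(0.0486t)
1260/997 = e^((0.0486 − 0.0129)t) → ln(1.26379) = 0.0357·t
t = 0.23412 / 0.0357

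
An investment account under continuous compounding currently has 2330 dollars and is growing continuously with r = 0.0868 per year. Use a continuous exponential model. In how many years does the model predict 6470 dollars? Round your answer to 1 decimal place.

t ≈ 11.8 years

6470 = 2330 · e^(0.0868·t)
t = ln(6470/2330) / 0.0868 = ln(2.77682) / 0.0868 = 1.02131 / 0.0868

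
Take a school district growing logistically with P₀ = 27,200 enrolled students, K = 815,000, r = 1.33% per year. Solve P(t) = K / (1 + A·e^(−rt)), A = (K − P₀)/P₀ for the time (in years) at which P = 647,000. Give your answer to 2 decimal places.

t ≈ 354.47 years

A = (815000 − 27200)/27200 = 28.96324
647000 = 815000/(1 + 28.96324·e^(−0.0133t)) → 1 + 28.96324·e^(−0.0133t) = 1.25966
e^(−0.0133t) = 0.008965 → t = ln(111.54294)/0.0133 = 4.71441/0.0133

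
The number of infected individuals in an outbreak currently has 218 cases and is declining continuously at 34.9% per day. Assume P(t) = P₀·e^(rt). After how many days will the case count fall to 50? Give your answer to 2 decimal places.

t ≈ 4.22 days

50 = 218 · e^(-0.349·t)
t = ln(50/218) / -0.349 = ln(0.22936) / -0.349 = -1.47247 / -0.349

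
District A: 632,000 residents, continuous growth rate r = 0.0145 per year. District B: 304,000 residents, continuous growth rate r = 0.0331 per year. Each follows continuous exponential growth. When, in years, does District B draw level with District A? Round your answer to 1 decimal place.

t ≈ 39.3 years

632000·e^(0.0145t) = 304000·e^(0.0331t)
632000/304000 = e^((0.0331 − 0.0145)t) → ln(2.07895) = 0.0186·t
t = 0.73186 / 0.0186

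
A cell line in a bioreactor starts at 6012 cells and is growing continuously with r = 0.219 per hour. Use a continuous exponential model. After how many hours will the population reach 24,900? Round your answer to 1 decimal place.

t ≈ 6.5 hours

24900 = 6012 · e^(0.219·t)
t = ln(24900/6012) / 0.219 = ln(4.14172) / 0.219 = 1.42111 / 0.219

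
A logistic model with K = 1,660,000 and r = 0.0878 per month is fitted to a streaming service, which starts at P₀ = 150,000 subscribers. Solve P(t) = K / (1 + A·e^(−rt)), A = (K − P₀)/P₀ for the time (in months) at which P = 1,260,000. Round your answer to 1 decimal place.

t ≈ 39.4 months

A = (1660000 − 150000)/150000 = 10.06667
1260000 = 1660000/(1 + 10.06667·e^(−0.0878t)) → 1 + 10.06667·e^(−0.0878t) = 1.31746
e^(−0.0878t) = 0.031536 → t = ln(31.71)/0.0878 = 3.45663/0.0878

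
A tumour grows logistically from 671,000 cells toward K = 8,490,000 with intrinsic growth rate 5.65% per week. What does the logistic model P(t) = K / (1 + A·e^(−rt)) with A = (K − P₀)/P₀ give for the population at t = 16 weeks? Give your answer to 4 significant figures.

≈ 1,485,000 cells

A = (8490000 − 671000)/671000 = 11.65276
P(16) = 8490000 / (1 + 11.65276·e^(−0.0565·16)) = 8490000 / (1 + 11.65276·0.404947)
= 8490000 / 5.71874 ≈ 1484591.54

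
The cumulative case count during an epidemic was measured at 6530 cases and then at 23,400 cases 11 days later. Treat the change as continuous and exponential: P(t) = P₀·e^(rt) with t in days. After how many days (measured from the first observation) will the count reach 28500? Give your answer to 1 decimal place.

t ≈ 12.7 days

r = ln(23400/6530) / 11 ≈ 0.11603 per day
t = ln(28500/6530) / r = 1.4735 / 0.11603 ≈ 12.699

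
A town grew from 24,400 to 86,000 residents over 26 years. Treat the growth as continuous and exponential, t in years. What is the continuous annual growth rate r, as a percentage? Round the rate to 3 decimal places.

r ≈ 4.845% per year

86000 = 24400 · e^(r·26)
e^(26r) = 86000/24400 = 3.52459
r = ln(3.52459) / 26 = 1.25976 / 26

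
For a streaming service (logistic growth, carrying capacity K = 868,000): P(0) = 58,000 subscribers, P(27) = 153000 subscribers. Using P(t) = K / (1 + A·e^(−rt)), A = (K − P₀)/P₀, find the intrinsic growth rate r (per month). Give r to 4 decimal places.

A = (868000 − 58000)/58000 = 13.96552
153000 = 868000/(1 + 13.96552·e^(−r·27)) → e^(−27r) = (5.6732 − 1)/13.96552 = 0.334624
r = −ln(0.334624)/27 = 1.09475/27

r ≈ 0.0405 per month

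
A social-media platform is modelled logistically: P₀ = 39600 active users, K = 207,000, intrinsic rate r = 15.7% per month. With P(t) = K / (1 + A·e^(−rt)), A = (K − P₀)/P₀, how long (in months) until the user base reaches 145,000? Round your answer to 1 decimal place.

t ≈ 14.6 months

A = (207000 − 39600)/39600 = 4.22727
145000 = 207000/(1 + 4.22727·e^(−0.157t)) → 1 + 4.22727·e^(−0.157t) = 1.42759
e^(−0.157t) = 0.101149 → t = ln(9.88636)/0.157 = 2.29116/0.157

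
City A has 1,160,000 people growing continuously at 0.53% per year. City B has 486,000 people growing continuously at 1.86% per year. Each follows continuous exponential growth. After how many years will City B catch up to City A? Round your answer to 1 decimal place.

1160000·e^(0.0053t) = 486000·e^(0.0186t)
1160000/486000 = e^((0.0186 − 0.0053)t) → ln(2.38683) = 0.0133·t
t = 0.86997 / 0.0133

t ≈ 65.4 years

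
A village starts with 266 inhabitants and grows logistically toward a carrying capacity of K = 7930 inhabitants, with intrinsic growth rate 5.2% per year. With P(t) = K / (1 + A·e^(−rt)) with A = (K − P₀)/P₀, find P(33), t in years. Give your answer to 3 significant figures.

≈ 1,280 inhabitants

A = (7930 − 266)/266 = 28.81203
P(33) = 7930 / (1 + 28.81203·e^(−0.052·33)) = 7930 / (1 + 28.81203·0.179784)
= 7930 / 6.17994 ≈ 1283.18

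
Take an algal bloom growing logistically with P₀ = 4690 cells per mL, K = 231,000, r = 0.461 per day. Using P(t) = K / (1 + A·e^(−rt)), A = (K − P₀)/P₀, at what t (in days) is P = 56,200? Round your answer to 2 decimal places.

t ≈ 5.95 days

A = (231000 − 4690)/4690 = 48.25373
56200 = 231000/(1 + 48.25373·e^(−0.461t)) → 1 + 48.25373·e^(−0.461t) = 4.11032
e^(−0.461t) = 0.064458 → t = ln(15.51407)/0.461 = 2.74175/0.461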